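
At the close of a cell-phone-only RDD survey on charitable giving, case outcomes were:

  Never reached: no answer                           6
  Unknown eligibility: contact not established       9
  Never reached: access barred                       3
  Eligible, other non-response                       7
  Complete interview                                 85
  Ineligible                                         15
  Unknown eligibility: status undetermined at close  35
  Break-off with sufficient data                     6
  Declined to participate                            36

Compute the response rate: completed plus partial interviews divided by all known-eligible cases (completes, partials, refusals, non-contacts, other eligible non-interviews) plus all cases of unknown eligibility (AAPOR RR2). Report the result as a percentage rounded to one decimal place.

Non-contacts = 6 + 3 = 9
Undetermined eligibility = 9 + 35 = 44
Numerator → 85 + 6 = 91
Base → 85 + 6 + 36 + 9 + 7 + 44 = 187
RR2 = 91 / 187 = 0.4866

48.7%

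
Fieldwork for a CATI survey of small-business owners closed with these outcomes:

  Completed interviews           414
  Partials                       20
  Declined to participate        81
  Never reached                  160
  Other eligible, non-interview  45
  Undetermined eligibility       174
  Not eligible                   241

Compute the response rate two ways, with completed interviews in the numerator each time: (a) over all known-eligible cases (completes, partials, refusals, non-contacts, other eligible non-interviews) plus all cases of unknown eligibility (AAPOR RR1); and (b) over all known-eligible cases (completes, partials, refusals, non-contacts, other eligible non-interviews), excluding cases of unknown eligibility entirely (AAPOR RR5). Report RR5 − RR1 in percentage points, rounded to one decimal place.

Num → 414
Denominator → 414 + 20 + 81 + 160 + 45 + 174 = 894
RR1 = 414 / 894 = 0.4631
Denominator → 414 + 20 + 81 + 160 + 45 = 720
RR5 = 414 / 720 = 0.5750
Difference = 57.50 − 46.31 = 11.19 percentage points

11.2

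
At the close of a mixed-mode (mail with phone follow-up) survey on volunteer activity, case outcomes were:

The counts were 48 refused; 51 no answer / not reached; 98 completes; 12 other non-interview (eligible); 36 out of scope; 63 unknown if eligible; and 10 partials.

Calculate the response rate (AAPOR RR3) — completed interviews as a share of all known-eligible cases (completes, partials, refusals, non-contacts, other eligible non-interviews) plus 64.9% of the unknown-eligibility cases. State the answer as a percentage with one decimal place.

37.7%

Num = 98
Eligible (known) = 98 + 10 + 48 + 51 + 12 = 219
Eligible share of unknowns = 0.6490 × 63 = 40.89
Denom = 219 + 40.89 = 259.89
RR3 = 98 / 259.89 = 0.3771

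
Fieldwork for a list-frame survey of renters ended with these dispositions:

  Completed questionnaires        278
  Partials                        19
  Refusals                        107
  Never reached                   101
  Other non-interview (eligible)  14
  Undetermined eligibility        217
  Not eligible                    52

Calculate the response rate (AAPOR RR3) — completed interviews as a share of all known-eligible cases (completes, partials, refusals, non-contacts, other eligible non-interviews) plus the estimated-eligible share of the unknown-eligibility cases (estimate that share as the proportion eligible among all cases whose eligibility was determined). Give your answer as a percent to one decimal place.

38.8%

Num: 278
Eligible (known): 278 + 19 + 107 + 101 + 14 = 519
e = 519 / (519 + 52) = 519 / 571 = 0.9089
e × U: 0.9089 × 217 = 197.23
Base: 519 + 197.23 = 716.23
RR3 = 278 / 716.23 = 0.3881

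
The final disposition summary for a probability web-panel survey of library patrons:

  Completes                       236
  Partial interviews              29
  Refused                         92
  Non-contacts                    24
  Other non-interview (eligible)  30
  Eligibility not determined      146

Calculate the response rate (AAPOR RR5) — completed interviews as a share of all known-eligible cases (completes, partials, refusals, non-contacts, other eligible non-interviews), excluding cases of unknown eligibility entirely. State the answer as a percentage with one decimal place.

Numerator: 236
Denominator: 236 + 29 + 92 + 24 + 30 = 411
RR5 = 236 / 411 = 0.5742

57.4%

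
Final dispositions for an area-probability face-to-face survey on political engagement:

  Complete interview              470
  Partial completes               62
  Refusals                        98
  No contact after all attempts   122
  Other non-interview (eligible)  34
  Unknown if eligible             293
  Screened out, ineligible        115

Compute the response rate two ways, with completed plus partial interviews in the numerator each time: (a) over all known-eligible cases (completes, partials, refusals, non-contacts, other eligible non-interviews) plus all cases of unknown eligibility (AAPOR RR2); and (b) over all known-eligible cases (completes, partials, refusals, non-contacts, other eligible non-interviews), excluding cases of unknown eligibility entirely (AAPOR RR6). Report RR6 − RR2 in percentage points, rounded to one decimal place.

18.4

Numerator → 470 + 62 = 532
Base → 470 + 62 + 98 + 122 + 34 + 293 = 1079
RR2 = 532 / 1079 = 0.4930
Base → 470 + 62 + 98 + 122 + 34 = 786
RR6 = 532 / 786 = 0.6768
Difference = 67.68 − 49.30 = 18.38 percentage points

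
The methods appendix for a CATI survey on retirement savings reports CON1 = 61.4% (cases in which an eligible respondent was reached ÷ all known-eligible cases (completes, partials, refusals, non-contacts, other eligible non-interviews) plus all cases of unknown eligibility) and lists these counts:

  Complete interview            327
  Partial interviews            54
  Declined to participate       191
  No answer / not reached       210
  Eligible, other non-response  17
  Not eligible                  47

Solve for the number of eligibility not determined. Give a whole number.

Num → 327 + 54 + 191 + 17 = 589
CON1 = 589 / D = 0.614
D = 589 / 0.614 = 959.3
Remaining denominator categories sum to 799
eligibility not determined = 959.3 − 799 ≈ 160

160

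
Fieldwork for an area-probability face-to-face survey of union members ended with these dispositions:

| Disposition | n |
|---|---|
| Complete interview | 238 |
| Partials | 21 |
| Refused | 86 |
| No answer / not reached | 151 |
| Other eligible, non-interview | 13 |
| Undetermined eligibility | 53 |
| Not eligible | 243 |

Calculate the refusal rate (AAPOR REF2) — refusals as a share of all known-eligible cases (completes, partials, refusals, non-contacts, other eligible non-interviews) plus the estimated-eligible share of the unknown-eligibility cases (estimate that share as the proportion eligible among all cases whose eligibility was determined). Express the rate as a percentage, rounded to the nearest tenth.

Top → 86
Known eligible → 238 + 21 + 86 + 151 + 13 = 509
e = 509 / (509 + 243) = 509 / 752 = 0.6769
Estimated eligible among unknowns → 0.6769 × 53 = 35.88
Denom → 509 + 35.88 = 544.88
REF2 = 86 / 544.88 = 0.1578

15.8%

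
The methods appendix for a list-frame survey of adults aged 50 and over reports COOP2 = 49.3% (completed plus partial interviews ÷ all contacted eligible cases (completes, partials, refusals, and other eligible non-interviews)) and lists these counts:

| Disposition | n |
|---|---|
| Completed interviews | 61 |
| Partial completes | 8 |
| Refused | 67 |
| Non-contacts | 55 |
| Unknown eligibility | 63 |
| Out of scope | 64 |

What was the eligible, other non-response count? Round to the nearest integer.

4

Top = 61 + 8 = 69
COOP2 = 69 / D = 0.493
D = 69 / 0.493 = 140.0
Other denominator terms total 136
eligible, other non-response = 140.0 − 136 ≈ 4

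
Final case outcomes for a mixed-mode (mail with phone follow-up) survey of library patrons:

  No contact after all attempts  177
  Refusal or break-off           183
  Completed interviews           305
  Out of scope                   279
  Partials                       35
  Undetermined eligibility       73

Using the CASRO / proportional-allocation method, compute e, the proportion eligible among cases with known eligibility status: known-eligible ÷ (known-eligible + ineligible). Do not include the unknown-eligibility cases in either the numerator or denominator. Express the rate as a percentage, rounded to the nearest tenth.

Known eligible → 305 + 35 + 183 + 177 = 700
e = 700 / (700 + 279) = 700 / 979 = 0.7150

71.5%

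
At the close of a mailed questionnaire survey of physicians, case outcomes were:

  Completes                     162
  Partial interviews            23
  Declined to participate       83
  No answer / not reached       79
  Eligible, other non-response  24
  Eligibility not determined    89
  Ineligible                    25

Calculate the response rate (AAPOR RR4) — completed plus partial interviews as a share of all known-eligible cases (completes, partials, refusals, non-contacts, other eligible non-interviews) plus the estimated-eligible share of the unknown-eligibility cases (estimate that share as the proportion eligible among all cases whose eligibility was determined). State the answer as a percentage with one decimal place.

40.7%

Num = 162 + 23 = 185
Determined eligible = 162 + 23 + 83 + 79 + 24 = 371
e = 371 / (371 + 25) = 371 / 396 = 0.9369
e × U = 0.9369 × 89 = 83.38
Base = 371 + 83.38 = 454.38
RR4 = 185 / 454.38 = 0.4071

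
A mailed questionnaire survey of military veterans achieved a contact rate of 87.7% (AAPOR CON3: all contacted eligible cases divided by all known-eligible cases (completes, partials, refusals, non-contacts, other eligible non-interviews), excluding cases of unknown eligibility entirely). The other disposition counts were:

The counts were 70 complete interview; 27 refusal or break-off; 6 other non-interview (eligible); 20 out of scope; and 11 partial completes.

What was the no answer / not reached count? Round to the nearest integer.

16

Numerator = 70 + 11 + 27 + 6 = 114
CON3 = 114 / D = 0.877
D = 114 / 0.877 = 130.0
Rest of base = 114
no answer / not reached = 130.0 − 114 ≈ 16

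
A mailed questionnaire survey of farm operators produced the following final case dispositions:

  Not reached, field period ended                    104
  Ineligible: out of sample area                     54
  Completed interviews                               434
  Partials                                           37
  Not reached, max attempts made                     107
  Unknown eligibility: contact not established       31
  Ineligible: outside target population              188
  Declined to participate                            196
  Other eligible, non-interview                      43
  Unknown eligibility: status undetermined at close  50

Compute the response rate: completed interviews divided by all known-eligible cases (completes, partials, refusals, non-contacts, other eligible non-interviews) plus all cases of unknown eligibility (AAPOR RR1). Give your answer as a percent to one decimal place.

No answer / not reached = 104 + 107 = 211
Unknown if eligible = 31 + 50 = 81
Not eligible = 188 + 54 = 242
Numerator = 434
Denominator = 434 + 37 + 196 + 211 + 43 + 81 = 1002
RR1 = 434 / 1002 = 0.4331

43.3%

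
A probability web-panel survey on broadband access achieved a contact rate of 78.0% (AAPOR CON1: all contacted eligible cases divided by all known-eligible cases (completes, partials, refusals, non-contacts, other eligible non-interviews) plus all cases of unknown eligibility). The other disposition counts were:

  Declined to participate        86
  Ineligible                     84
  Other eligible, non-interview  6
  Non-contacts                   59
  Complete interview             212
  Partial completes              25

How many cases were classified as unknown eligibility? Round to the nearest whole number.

Top = 212 + 25 + 86 + 6 = 329
CON1 = 329 / D = 0.780
D = 329 / 0.780 = 421.8
Remaining denominator categories sum to 388
unknown eligibility = 421.8 − 388 ≈ 34

34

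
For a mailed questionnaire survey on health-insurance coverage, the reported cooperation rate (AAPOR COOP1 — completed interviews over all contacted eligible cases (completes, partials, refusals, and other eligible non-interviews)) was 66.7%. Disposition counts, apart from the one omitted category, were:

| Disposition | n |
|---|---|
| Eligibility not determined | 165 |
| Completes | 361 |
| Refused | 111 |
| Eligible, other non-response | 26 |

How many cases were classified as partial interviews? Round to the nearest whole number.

43

COOP1 = 361 / D = 0.667
D = 361 / 0.667 = 541.2
Other denominator terms total 498
partial interviews = 541.2 − 498 ≈ 43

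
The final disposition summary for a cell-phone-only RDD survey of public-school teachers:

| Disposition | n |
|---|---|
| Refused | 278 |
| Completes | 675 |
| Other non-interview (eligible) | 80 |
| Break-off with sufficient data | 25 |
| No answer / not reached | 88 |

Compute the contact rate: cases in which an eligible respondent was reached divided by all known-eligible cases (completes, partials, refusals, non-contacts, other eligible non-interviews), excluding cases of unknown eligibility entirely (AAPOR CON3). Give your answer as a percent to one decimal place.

92.3%

Top → 675 + 25 + 278 + 80 = 1058
Base → 675 + 25 + 278 + 88 + 80 = 1146
CON3 = 1058 / 1146 = 0.9232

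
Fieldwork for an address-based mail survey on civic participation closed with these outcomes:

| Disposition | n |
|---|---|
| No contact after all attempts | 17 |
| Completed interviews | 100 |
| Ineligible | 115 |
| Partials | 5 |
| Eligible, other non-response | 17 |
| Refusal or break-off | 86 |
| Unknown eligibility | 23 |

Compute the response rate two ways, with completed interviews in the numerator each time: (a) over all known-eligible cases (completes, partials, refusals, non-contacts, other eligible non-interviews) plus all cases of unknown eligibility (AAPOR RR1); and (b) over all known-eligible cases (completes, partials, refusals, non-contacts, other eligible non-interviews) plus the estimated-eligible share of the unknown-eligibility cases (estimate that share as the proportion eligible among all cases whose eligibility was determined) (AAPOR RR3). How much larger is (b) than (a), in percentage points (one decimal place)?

Numerator: 100
Denom: 100 + 5 + 86 + 17 + 17 + 23 = 248
RR1 = 100 / 248 = 0.4032
Eligible (known): 100 + 5 + 86 + 17 + 17 = 225
e = 225 / (225 + 115) = 225 / 340 = 0.6618
Eligible share of unknowns: 0.6618 × 23 = 15.22
Denom: 225 + 15.22 = 240.22
RR3 = 100 / 240.22 = 0.4163
Difference = 41.63 − 40.32 = 1.31 percentage points

1.3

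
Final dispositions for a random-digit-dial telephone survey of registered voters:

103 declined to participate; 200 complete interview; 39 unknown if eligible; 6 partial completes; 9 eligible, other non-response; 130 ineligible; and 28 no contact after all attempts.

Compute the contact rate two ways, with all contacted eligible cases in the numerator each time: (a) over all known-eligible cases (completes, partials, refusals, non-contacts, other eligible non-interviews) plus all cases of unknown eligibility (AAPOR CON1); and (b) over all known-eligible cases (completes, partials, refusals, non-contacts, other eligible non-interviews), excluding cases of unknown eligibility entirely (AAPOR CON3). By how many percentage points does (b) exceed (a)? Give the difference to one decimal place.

Numerator = 200 + 6 + 103 + 9 = 318
Denominator = 200 + 6 + 103 + 28 + 9 + 39 = 385
CON1 = 318 / 385 = 0.8260
Denominator = 200 + 6 + 103 + 28 + 9 = 346
CON3 = 318 / 346 = 0.9191
Difference = 91.91 − 82.60 = 9.31 percentage points

9.3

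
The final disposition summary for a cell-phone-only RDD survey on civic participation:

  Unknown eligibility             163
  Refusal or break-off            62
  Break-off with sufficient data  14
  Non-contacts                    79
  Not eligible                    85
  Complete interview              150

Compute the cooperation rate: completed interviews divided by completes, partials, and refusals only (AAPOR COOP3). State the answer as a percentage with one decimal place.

Numerator = 150
Denominator = 150 + 14 + 62 = 226
COOP3 = 150 / 226 = 0.6637

66.4%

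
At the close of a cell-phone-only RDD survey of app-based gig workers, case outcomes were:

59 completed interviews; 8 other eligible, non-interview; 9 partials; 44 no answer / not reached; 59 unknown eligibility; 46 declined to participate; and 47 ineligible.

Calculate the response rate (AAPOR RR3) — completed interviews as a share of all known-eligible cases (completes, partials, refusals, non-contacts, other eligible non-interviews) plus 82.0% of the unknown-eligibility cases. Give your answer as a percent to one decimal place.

27.5%

Numerator: 59
Determined eligible: 59 + 9 + 46 + 44 + 8 = 166
Eligible share of unknowns: 0.8200 × 59 = 48.38
Denom: 166 + 48.38 = 214.38
RR3 = 59 / 214.38 = 0.2752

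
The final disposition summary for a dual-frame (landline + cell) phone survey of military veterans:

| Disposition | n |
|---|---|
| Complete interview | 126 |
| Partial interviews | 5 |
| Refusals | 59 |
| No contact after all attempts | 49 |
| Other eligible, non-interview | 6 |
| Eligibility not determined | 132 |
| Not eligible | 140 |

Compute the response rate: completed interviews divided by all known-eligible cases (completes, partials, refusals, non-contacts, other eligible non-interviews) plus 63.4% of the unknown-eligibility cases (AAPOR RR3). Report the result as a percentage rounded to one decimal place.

Top: 126
Eligible (known): 126 + 5 + 59 + 49 + 6 = 245
Estimated eligible among unknowns: 0.6340 × 132 = 83.69
Base: 245 + 83.69 = 328.69
RR3 = 126 / 328.69 = 0.3833

38.3%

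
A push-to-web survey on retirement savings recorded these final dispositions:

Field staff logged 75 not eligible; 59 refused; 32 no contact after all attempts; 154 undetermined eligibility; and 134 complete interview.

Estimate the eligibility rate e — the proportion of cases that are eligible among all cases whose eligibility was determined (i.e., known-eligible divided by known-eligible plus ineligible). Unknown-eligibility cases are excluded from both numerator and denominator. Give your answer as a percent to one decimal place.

Known eligible: 134 + 59 + 32 = 225
e = 225 / (225 + 75) = 225 / 300 = 0.7500

75.0%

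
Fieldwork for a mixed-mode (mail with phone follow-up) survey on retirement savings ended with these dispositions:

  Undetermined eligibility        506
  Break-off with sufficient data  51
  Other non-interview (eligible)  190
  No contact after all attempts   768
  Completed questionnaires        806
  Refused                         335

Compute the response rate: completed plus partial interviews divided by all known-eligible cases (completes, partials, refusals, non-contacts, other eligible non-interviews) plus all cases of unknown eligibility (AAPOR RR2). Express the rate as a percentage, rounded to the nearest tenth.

Top = 806 + 51 = 857
Denominator = 806 + 51 + 335 + 768 + 190 + 506 = 2656
RR2 = 857 / 2656 = 0.3227

32.3%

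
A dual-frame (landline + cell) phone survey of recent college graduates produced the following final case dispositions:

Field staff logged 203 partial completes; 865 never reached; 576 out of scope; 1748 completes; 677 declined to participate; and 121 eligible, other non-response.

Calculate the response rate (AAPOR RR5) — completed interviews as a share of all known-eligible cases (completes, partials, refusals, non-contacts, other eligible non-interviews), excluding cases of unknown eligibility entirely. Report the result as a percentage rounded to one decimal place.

48.4%

Num = 1748
Base = 1748 + 203 + 677 + 865 + 121 = 3614
RR5 = 1748 / 3614 = 0.4837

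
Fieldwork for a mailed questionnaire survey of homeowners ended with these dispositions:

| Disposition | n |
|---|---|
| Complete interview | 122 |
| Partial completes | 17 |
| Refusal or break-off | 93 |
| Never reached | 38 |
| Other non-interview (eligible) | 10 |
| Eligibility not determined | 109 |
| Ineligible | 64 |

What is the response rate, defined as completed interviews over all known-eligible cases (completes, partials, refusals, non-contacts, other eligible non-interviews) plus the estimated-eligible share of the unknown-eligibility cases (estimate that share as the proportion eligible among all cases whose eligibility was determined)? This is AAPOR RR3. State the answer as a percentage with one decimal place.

Numerator = 122
Eligible (known) = 122 + 17 + 93 + 38 + 10 = 280
e = 280 / (280 + 64) = 280 / 344 = 0.8140
Eligible share of unknowns = 0.8140 × 109 = 88.73
Base = 280 + 88.73 = 368.73
RR3 = 122 / 368.73 = 0.3309

33.1%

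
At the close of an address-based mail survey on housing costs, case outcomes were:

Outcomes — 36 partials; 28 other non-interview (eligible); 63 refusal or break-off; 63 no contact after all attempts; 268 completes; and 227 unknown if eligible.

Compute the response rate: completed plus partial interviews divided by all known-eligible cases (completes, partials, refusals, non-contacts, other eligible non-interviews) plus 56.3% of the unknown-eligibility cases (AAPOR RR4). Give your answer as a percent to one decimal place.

51.9%

Numerator → 268 + 36 = 304
Eligible (known) → 268 + 36 + 63 + 63 + 28 = 458
e × U → 0.5630 × 227 = 127.80
Denominator → 458 + 127.80 = 585.80
RR4 = 304 / 585.80 = 0.5189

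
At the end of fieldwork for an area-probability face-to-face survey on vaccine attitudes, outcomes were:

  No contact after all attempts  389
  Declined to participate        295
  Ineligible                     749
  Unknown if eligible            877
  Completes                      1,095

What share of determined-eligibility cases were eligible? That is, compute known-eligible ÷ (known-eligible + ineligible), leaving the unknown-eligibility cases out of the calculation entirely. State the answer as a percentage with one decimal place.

Known eligible = 1095 + 295 + 389 = 1779
e = 1779 / (1779 + 749) = 1779 / 2528 = 0.7037

70.4%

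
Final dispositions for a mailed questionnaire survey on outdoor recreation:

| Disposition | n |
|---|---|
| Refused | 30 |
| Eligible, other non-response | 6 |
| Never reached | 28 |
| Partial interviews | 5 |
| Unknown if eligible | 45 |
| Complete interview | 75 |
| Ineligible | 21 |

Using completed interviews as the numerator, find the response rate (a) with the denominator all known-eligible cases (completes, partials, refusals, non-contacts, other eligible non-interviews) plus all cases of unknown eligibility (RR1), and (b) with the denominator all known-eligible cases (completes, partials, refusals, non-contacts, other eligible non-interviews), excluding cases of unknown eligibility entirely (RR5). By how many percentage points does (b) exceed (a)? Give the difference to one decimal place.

Num: 75
Base: 75 + 5 + 30 + 28 + 6 + 45 = 189
RR1 = 75 / 189 = 0.3968
Base: 75 + 5 + 30 + 28 + 6 = 144
RR5 = 75 / 144 = 0.5208
Difference = 52.08 − 39.68 = 12.40 percentage points

12.4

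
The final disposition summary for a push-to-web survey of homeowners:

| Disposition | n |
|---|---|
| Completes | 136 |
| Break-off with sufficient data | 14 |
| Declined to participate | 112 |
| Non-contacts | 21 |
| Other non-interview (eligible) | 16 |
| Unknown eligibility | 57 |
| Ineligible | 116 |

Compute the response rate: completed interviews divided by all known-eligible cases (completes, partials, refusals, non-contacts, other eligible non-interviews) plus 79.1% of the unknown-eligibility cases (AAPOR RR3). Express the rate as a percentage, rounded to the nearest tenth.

39.5%

Numerator = 136
Eligible (known) = 136 + 14 + 112 + 21 + 16 = 299
Eligible share of unknowns = 0.7910 × 57 = 45.09
Base = 299 + 45.09 = 344.09
RR3 = 136 / 344.09 = 0.3952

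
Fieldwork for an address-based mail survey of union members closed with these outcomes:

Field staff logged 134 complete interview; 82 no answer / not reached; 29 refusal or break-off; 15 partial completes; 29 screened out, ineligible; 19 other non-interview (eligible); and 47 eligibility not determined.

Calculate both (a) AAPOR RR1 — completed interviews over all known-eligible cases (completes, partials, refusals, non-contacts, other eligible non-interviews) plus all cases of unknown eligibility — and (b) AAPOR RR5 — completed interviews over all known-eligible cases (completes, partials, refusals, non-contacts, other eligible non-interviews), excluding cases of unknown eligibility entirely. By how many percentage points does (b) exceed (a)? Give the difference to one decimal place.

6.9

Numerator: 134
Base: 134 + 15 + 29 + 82 + 19 + 47 = 326
RR1 = 134 / 326 = 0.4110
Base: 134 + 15 + 29 + 82 + 19 = 279
RR5 = 134 / 279 = 0.4803
Difference = 48.03 − 41.10 = 6.93 percentage points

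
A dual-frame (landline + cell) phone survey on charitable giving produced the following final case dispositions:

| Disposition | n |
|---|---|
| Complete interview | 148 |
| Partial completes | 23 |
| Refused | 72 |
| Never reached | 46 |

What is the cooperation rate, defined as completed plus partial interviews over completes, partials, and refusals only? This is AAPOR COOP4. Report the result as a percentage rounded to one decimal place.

70.4%

Top = 148 + 23 = 171
Denominator = 148 + 23 + 72 = 243
COOP4 = 171 / 243 = 0.7037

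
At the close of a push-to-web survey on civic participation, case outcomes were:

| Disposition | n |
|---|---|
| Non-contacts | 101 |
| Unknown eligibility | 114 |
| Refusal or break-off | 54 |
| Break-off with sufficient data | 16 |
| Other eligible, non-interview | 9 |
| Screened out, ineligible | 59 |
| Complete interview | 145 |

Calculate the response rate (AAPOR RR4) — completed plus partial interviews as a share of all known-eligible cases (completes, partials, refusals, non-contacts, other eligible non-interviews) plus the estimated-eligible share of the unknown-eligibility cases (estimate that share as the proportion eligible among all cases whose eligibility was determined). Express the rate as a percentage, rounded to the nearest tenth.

38.2%

Numerator: 145 + 16 = 161
Determined eligible: 145 + 16 + 54 + 101 + 9 = 325
e = 325 / (325 + 59) = 325 / 384 = 0.8464
Estimated eligible among unknowns: 0.8464 × 114 = 96.49
Base: 325 + 96.49 = 421.49
RR4 = 161 / 421.49 = 0.3820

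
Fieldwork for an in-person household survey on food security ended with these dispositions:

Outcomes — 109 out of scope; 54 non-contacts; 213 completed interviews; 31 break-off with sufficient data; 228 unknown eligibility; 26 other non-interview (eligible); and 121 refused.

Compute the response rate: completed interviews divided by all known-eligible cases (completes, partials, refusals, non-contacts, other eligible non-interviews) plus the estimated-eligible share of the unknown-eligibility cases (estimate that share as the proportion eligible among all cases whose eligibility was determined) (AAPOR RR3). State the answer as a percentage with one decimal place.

Numerator: 213
Known eligible: 213 + 31 + 121 + 54 + 26 = 445
e = 445 / (445 + 109) = 445 / 554 = 0.8032
Estimated eligible among unknowns: 0.8032 × 228 = 183.13
Denominator: 445 + 183.13 = 628.13
RR3 = 213 / 628.13 = 0.3391

33.9%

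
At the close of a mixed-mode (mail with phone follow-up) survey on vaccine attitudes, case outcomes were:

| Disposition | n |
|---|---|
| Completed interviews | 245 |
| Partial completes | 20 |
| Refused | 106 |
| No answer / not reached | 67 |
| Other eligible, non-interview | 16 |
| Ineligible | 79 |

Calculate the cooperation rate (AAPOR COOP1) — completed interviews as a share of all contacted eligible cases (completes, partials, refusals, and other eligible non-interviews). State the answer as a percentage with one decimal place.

Top = 245
Denominator = 245 + 20 + 106 + 16 = 387
COOP1 = 245 / 387 = 0.6331

63.3%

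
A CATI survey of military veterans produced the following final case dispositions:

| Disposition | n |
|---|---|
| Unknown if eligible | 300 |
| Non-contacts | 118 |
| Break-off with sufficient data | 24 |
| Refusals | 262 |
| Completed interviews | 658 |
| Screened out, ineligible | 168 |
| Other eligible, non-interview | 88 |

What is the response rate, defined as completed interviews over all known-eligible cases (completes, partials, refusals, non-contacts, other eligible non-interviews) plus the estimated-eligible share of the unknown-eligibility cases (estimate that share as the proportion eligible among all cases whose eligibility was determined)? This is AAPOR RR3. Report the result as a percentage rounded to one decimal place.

46.6%

Top: 658
Determined eligible: 658 + 24 + 262 + 118 + 88 = 1150
e = 1150 / (1150 + 168) = 1150 / 1318 = 0.8725
Estimated eligible among unknowns: 0.8725 × 300 = 261.75
Base: 1150 + 261.75 = 1411.75
RR3 = 658 / 1411.75 = 0.4661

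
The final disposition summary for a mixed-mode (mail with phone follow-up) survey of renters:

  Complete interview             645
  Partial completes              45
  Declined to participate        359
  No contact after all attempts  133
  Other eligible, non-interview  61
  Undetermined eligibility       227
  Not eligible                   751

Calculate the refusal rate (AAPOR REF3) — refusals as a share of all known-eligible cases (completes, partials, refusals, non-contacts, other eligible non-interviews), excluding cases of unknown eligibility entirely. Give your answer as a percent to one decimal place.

28.9%

Top: 359
Base: 645 + 45 + 359 + 133 + 61 = 1243
REF3 = 359 / 1243 = 0.2888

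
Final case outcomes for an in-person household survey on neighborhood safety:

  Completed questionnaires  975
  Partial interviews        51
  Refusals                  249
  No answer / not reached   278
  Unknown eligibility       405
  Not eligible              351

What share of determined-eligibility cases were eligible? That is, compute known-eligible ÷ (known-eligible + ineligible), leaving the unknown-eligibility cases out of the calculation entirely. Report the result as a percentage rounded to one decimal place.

81.6%

Known eligible → 975 + 51 + 249 + 278 = 1553
e = 1553 / (1553 + 351) = 1553 / 1904 = 0.8157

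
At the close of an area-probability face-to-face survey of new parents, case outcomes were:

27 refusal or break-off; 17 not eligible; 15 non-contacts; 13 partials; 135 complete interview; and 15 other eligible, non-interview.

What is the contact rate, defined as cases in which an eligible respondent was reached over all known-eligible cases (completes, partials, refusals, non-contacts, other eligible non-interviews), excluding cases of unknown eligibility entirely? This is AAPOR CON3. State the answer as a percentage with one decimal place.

Numerator: 135 + 13 + 27 + 15 = 190
Base: 135 + 13 + 27 + 15 + 15 = 205
CON3 = 190 / 205 = 0.9268

92.7%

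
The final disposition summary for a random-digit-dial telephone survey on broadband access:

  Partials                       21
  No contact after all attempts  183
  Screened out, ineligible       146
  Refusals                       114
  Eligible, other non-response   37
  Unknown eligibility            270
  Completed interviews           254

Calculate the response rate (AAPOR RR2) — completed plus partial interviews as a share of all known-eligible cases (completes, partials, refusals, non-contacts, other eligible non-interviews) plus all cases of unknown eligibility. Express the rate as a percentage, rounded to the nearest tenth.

Numerator → 254 + 21 = 275
Denominator → 254 + 21 + 114 + 183 + 37 + 270 = 879
RR2 = 275 / 879 = 0.3129

31.3%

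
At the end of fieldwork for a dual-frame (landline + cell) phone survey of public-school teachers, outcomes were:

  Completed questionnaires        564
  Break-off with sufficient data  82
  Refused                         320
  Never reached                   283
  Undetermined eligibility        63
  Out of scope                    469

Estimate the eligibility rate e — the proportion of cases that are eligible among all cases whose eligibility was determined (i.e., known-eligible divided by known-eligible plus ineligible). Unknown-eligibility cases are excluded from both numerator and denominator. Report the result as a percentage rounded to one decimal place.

Known eligible → 564 + 82 + 320 + 283 = 1249
e = 1249 / (1249 + 469) = 1249 / 1718 = 0.7270

72.7%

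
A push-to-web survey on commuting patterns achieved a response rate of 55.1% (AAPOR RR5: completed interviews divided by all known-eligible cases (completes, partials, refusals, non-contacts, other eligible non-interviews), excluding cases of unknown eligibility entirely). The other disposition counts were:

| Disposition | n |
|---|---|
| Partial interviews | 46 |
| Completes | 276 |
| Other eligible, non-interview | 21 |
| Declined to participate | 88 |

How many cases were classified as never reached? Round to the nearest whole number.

RR5 = 276 / D = 0.551
D = 276 / 0.551 = 500.9
Rest of base = 431
never reached = 500.9 − 431 ≈ 70

70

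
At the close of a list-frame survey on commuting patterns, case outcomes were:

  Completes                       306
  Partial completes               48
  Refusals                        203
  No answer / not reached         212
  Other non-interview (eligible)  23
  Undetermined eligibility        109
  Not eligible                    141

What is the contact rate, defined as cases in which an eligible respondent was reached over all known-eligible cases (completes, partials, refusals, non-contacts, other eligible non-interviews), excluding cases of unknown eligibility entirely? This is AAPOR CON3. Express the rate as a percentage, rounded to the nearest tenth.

73.2%

Top → 306 + 48 + 203 + 23 = 580
Base → 306 + 48 + 203 + 212 + 23 = 792
CON3 = 580 / 792 = 0.7323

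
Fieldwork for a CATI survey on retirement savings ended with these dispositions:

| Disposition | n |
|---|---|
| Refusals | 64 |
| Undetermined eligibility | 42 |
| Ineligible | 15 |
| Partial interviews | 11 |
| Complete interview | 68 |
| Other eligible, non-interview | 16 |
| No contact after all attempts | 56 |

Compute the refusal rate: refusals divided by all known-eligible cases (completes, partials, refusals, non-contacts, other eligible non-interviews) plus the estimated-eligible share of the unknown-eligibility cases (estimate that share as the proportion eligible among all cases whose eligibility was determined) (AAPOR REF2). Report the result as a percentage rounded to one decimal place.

Numerator = 64
Known eligible = 68 + 11 + 64 + 56 + 16 = 215
e = 215 / (215 + 15) = 215 / 230 = 0.9348
Estimated eligible among unknowns = 0.9348 × 42 = 39.26
Denominator = 215 + 39.26 = 254.26
REF2 = 64 / 254.26 = 0.2517

25.2%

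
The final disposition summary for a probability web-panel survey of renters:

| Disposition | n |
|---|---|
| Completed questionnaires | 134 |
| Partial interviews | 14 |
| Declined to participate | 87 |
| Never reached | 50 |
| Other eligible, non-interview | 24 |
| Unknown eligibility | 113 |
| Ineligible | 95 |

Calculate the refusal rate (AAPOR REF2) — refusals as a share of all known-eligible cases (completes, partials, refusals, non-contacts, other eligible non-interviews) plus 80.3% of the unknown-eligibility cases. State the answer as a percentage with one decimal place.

Numerator → 87
Determined eligible → 134 + 14 + 87 + 50 + 24 = 309
Estimated eligible among unknowns → 0.8030 × 113 = 90.74
Base → 309 + 90.74 = 399.74
REF2 = 87 / 399.74 = 0.2176

21.8%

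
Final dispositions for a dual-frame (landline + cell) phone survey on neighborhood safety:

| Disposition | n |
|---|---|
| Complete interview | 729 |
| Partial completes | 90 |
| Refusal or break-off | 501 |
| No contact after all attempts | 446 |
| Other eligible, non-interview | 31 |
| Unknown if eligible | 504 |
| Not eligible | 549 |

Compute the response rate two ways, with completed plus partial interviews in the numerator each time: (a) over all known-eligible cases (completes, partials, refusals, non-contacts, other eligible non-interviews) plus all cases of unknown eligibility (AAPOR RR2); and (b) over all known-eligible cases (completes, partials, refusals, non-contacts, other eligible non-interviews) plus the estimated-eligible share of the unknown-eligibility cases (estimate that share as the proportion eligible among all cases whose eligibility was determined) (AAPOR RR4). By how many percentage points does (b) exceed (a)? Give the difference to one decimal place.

1.9

Num = 729 + 90 = 819
Denominator = 729 + 90 + 501 + 446 + 31 + 504 = 2301
RR2 = 819 / 2301 = 0.3559
Eligible (known) = 729 + 90 + 501 + 446 + 31 = 1797
e = 1797 / (1797 + 549) = 1797 / 2346 = 0.7660
Eligible share of unknowns = 0.7660 × 504 = 386.06
Denominator = 1797 + 386.06 = 2183.06
RR4 = 819 / 2183.06 = 0.3752
Difference = 37.52 − 35.59 = 1.93 percentage points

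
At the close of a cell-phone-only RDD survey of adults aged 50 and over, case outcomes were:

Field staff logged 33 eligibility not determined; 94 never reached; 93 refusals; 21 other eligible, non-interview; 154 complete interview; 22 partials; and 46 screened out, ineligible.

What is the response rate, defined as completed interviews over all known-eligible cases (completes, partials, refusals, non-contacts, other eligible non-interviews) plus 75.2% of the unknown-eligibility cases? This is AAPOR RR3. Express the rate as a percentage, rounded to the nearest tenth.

Top = 154
Determined eligible = 154 + 22 + 93 + 94 + 21 = 384
e × U = 0.7520 × 33 = 24.82
Denom = 384 + 24.82 = 408.82
RR3 = 154 / 408.82 = 0.3767

37.7%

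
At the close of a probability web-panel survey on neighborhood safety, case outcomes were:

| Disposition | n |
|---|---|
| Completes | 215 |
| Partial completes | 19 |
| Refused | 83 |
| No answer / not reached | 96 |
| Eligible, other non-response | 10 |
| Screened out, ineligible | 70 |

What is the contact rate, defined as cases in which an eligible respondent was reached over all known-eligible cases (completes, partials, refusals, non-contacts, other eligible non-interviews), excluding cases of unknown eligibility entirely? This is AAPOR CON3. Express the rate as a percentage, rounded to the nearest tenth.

Num → 215 + 19 + 83 + 10 = 327
Base → 215 + 19 + 83 + 96 + 10 = 423
CON3 = 327 / 423 = 0.7730

77.3%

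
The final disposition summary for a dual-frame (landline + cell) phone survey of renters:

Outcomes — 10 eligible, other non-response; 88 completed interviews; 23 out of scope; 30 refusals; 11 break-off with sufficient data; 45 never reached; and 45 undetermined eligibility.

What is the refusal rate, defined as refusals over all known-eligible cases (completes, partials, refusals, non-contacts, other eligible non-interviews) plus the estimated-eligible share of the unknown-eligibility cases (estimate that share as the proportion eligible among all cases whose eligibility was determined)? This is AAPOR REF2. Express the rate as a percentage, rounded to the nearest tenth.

13.4%

Num = 30
Determined eligible = 88 + 11 + 30 + 45 + 10 = 184
e = 184 / (184 + 23) = 184 / 207 = 0.8889
e × U = 0.8889 × 45 = 40.00
Denom = 184 + 40.00 = 224.00
REF2 = 30 / 224.00 = 0.1339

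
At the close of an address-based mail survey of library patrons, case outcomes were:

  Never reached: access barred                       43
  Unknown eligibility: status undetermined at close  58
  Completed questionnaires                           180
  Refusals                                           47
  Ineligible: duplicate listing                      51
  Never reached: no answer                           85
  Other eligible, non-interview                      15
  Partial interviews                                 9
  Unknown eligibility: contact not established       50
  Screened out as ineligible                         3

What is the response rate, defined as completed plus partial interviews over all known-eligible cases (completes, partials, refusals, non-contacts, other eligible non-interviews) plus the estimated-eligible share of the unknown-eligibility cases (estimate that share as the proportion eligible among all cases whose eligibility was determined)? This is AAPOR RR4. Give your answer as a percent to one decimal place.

Non-contacts = 85 + 43 = 128
Undetermined eligibility = 50 + 58 = 108
Not eligible = 3 + 51 = 54
Top → 180 + 9 = 189
Eligible (known) → 180 + 9 + 47 + 128 + 15 = 379
e = 379 / (379 + 54) = 379 / 433 = 0.8753
Eligible share of unknowns → 0.8753 × 108 = 94.53
Denom → 379 + 94.53 = 473.53
RR4 = 189 / 473.53 = 0.3991

39.9%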